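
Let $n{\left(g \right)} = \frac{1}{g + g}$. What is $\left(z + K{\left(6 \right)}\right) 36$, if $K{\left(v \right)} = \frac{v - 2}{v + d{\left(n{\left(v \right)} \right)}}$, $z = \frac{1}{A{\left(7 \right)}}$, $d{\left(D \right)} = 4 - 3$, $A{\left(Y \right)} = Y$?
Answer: $\frac{180}{7} \approx 25.714$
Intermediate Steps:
$n{\left(g \right)} = \frac{1}{2 g}$
$d{\left(D \right)} = 1$ ($d{\left(D \right)} = 4 - 3 = 1$)
$z = \frac{1}{7} \approx 0.14286$
$K{\left(v \right)} = \frac{-2 + v}{1 + v}$ ($K{\left(v \right)} = \frac{v - 2}{v + 1} = \frac{-2 + v}{1 + v}$)
$\left(z + K{\left(6 \right)}\right) 36 = \left(\frac{1}{7} + \frac{-2 + 6}{1 + 6}\right) 36 = \left(\frac{1}{7} + \frac{1}{7} \cdot 4\right) 36 = \left(\frac{1}{7} + \frac{4}{7}\right) 36 = \frac{5}{7} \cdot 36 = \frac{180}{7}$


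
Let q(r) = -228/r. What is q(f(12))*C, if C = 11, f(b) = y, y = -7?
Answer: 2508/7 ≈ 358.29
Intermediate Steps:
f(b) = -7
q(f(12))*C = -228/(-7)*11 = -228*(-1/7)*11 = (228/7)*11 = 2508/7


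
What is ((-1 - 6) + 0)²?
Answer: 49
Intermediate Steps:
((-1 - 6) + 0)² = (-7 + 0)² = (-7)² = 49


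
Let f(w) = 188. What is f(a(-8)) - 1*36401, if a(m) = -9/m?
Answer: -36213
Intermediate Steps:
f(a(-8)) - 1*36401 = 188 - 1*36401 = 188 - 36401 = -36213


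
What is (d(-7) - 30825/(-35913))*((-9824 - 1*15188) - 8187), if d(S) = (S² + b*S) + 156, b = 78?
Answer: 135180883364/11971 ≈ 1.1292e+7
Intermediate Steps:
d(S) = 156 + S² + 78*S (d(S) = (S² + 78*S) + 156 = 156 + S² + 78*S)
(d(-7) - 30825/(-35913))*((-9824 - 1*15188) - 8187) = ((156 + (-7)² + 78*(-7)) - 30825/(-35913))*((-9824 - 1*15188) - 8187) = ((156 + 49 - 546) - 30825*(-1/35913))*((-9824 - 15188) - 8187) = (-341 + 10275/11971)*(-25012 - 8187) = -4071836/11971*(-33199) = 135180883364/11971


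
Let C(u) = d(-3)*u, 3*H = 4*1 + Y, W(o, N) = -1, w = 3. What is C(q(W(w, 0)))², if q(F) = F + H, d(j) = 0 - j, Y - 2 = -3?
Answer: 0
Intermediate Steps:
Y = -1 (Y = 2 - 3 = -1)
H = 1 (H = (4*1 - 1)/3 = (4 - 1)/3 = (⅓)*3 = 1)
d(j) = -j
q(F) = 1 + F (q(F) = F + 1 = 1 + F)
C(u) = 3*u (C(u) = (-1*(-3))*u = 3*u)
C(q(W(w, 0)))² = (3*(1 - 1))² = (3*0)² = 0² = 0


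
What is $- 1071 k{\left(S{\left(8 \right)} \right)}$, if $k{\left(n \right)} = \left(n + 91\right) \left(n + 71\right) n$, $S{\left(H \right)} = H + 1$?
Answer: $-77112000$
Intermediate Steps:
$S{\left(H \right)} = 1 + H$
$k{\left(n \right)} = n \left(71 + n\right) \left(91 + n\right)$ ($k{\left(n \right)} = \left(91 + n\right) \left(71 + n\right) n = \left(71 + n\right) \left(91 + n\right) n = n \left(71 + n\right) \left(91 + n\right)$)
$- 1071 k{\left(S{\left(8 \right)} \right)} = - 1071 \left(1 + 8\right) \left(6461 + \left(1 + 8\right)^{2} + 162 \left(1 + 8\right)\right) = - 1071 \cdot 9 \left(6461 + 9^{2} + 162 \cdot 9\right) = - 1071 \cdot 9 \left(6461 + 81 + 1458\right) = - 1071 \cdot 9 \cdot 8000 = \left(-1071\right) 72000 = -77112000$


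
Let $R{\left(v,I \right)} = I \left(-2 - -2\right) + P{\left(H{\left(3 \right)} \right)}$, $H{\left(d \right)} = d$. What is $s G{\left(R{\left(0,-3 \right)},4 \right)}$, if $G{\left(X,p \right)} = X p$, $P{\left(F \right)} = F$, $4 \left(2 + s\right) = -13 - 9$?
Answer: $-90$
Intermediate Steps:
$s = - \frac{15}{2}$ ($s = -2 + \frac{-13 - 9}{4} = -2 + \frac{1}{4} \left(-22\right) = -2 - \frac{11}{2} = - \frac{15}{2} \approx -7.5$)
$R{\left(v,I \right)} = 3$ ($R{\left(v,I \right)} = I \left(-2 - -2\right) + 3 = I \left(-2 + 2\right) + 3 = I 0 + 3 = 0 + 3 = 3$)
$s G{\left(R{\left(0,-3 \right)},4 \right)} = - \frac{15 \cdot 3 \cdot 4}{2} = \left(- \frac{15}{2}\right) 12 = -90$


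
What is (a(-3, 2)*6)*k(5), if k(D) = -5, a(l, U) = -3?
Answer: 90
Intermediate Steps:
(a(-3, 2)*6)*k(5) = -3*6*(-5) = -18*(-5) = 90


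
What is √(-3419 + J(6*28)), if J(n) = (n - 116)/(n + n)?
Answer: I*√6030843/42 ≈ 58.471*I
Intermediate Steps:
J(n) = (-116 + n)/(2*n) (J(n) = (-116 + n)/((2*n)) = (-116 + n)*(1/(2*n)) = (-116 + n)/(2*n))
√(-3419 + J(6*28)) = √(-3419 + (-116 + 6*28)/(2*((6*28)))) = √(-3419 + (½)*(-116 + 168)/168) = √(-3419 + (½)*(1/168)*52) = √(-3419 + 13/84) = √(-287183/84) = I*√6030843/42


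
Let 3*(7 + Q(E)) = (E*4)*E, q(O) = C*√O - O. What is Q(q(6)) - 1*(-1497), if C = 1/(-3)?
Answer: 13850/9 + 16*√6/3 ≈ 1552.0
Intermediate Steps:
C = -⅓ ≈ -0.33333
q(O) = -O - √O/3 (q(O) = -√O/3 - O = -O - √O/3)
Q(E) = -7 + 4*E²/3 (Q(E) = -7 + ((E*4)*E)/3 = -7 + ((4*E)*E)/3 = -7 + (4*E²)/3 = -7 + 4*E²/3)
Q(q(6)) - 1*(-1497) = (-7 + 4*(-1*6 - √6/3)²/3) - 1*(-1497) = (-7 + 4*(-6 - √6/3)²/3) + 1497 = 1490 + 4*(-6 - √6/3)²/3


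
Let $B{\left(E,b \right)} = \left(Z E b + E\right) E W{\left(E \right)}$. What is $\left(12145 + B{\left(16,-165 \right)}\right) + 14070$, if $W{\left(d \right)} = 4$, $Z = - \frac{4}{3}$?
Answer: $252519$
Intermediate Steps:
$Z = - \frac{4}{3}$ ($Z = \left(-4\right) \frac{1}{3} = - \frac{4}{3} \approx -1.3333$)
$B{\left(E,b \right)} = 4 E \left(E - \frac{4 E b}{3}\right)$ ($B{\left(E,b \right)} = \left(- \frac{4 E}{3} b + E\right) E 4 = \left(- \frac{4 E b}{3} + E\right) E 4 = \left(E - \frac{4 E b}{3}\right) E 4 = E \left(E - \frac{4 E b}{3}\right) 4 = 4 E \left(E - \frac{4 E b}{3}\right)$)
$\left(12145 + B{\left(16,-165 \right)}\right) + 14070 = \left(12145 + 16^{2} \left(4 - -880\right)\right) + 14070 = \left(12145 + 256 \left(4 + 880\right)\right) + 14070 = \left(12145 + 256 \cdot 884\right) + 14070 = \left(12145 + 226304\right) + 14070 = 238449 + 14070 = 252519$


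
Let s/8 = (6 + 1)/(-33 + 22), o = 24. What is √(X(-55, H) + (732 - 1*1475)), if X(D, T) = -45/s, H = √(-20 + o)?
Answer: I*√575582/28 ≈ 27.095*I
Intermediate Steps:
s = -56/11 (s = 8*((6 + 1)/(-33 + 22)) = 8*(7/(-11)) = 8*(7*(-1/11)) = 8*(-7/11) = -56/11 ≈ -5.0909)
H = 2 (H = √(-20 + 24) = √4 = 2)
X(D, T) = 495/56 (X(D, T) = -45/(-56/11) = -45*(-11/56) = 495/56)
√(X(-55, H) + (732 - 1*1475)) = √(495/56 + (732 - 1*1475)) = √(495/56 + (732 - 1475)) = √(495/56 - 743) = √(-41113/56) = I*√575582/28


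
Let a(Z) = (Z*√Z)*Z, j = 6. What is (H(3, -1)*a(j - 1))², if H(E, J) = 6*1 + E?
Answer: 253125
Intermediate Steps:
H(E, J) = 6 + E
a(Z) = Z^(5/2) (a(Z) = Z^(3/2)*Z = Z^(5/2))
(H(3, -1)*a(j - 1))² = ((6 + 3)*(6 - 1)^(5/2))² = (9*5^(5/2))² = (9*(25*√5))² = (225*√5)² = 253125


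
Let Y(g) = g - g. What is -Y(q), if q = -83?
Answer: 0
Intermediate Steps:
Y(g) = 0
-Y(q) = -1*0 = 0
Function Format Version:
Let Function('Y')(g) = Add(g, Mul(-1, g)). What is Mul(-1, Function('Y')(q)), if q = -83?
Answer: 0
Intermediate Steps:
Function('Y')(g) = 0
Mul(-1, Function('Y')(q)) = Mul(-1, 0) = 0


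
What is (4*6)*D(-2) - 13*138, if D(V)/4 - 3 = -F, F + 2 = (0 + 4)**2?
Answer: -2850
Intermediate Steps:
F = 14 (F = -2 + (0 + 4)**2 = -2 + 4**2 = -2 + 16 = 14)
D(V) = -44 (D(V) = 12 + 4*(-1*14) = 12 + 4*(-14) = 12 - 56 = -44)
(4*6)*D(-2) - 13*138 = (4*6)*(-44) - 13*138 = 24*(-44) - 1794 = -1056 - 1794 = -2850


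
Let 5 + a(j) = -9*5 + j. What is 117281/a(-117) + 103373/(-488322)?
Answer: -57288155773/81549774 ≈ -702.49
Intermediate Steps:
a(j) = -50 + j (a(j) = -5 + (-9*5 + j) = -5 + (-45 + j) = -50 + j)
117281/a(-117) + 103373/(-488322) = 117281/(-50 - 117) + 103373/(-488322) = 117281/(-167) + 103373*(-1/488322) = 117281*(-1/167) - 103373/488322 = -117281/167 - 103373/488322 = -57288155773/81549774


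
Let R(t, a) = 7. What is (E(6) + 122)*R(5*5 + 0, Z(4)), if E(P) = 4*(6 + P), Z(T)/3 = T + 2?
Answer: 1190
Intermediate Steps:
Z(T) = 6 + 3*T (Z(T) = 3*(T + 2) = 3*(2 + T) = 6 + 3*T)
E(P) = 24 + 4*P
(E(6) + 122)*R(5*5 + 0, Z(4)) = ((24 + 4*6) + 122)*7 = ((24 + 24) + 122)*7 = (48 + 122)*7 = 170*7 = 1190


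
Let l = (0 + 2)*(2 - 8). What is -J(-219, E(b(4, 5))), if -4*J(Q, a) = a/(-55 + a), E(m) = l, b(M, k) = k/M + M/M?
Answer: 3/67 ≈ 0.044776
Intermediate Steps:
l = -12 (l = 2*(-6) = -12)
b(M, k) = 1 + k/M (b(M, k) = k/M + 1 = 1 + k/M)
E(m) = -12
J(Q, a) = -a/(4*(-55 + a))
-J(-219, E(b(4, 5))) = -(-1)*(-12)/(-220 + 4*(-12)) = -(-1)*(-12)/(-220 - 48) = -(-1)*(-12)/(-268) = -(-1)*(-12)*(-1)/268 = -1*(-3/67) = 3/67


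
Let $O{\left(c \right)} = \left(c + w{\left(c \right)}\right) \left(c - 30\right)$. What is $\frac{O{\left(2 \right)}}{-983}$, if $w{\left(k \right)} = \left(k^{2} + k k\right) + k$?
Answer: $\frac{336}{983} \approx 0.34181$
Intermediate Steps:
$w{\left(k \right)} = k + 2 k^{2}$ ($w{\left(k \right)} = \left(k^{2} + k^{2}\right) + k = 2 k^{2} + k = k + 2 k^{2}$)
$O{\left(c \right)} = \left(-30 + c\right) \left(c + c \left(1 + 2 c\right)\right)$ ($O{\left(c \right)} = \left(c + c \left(1 + 2 c\right)\right) \left(c - 30\right) = \left(c + c \left(1 + 2 c\right)\right) \left(-30 + c\right) = \left(-30 + c\right) \left(c + c \left(1 + 2 c\right)\right)$)
$\frac{O{\left(2 \right)}}{-983} = \frac{2 \cdot 2 \left(-30 + 2^{2} - 58\right)}{-983} = 2 \cdot 2 \left(-30 + 4 - 58\right) \left(- \frac{1}{983}\right) = 2 \cdot 2 \left(-84\right) \left(- \frac{1}{983}\right) = \left(-336\right) \left(- \frac{1}{983}\right) = \frac{336}{983}$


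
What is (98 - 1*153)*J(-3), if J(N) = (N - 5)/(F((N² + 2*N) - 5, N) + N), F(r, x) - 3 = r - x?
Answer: 440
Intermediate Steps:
F(r, x) = 3 + r - x (F(r, x) = 3 + (r - x) = 3 + r - x)
J(N) = (-5 + N)/(-2 + N² + 2*N) (J(N) = (N - 5)/((3 + ((N² + 2*N) - 5) - N) + N) = (-5 + N)/((3 + (-5 + N² + 2*N) - N) + N) = (-5 + N)/((-2 + N + N²) + N) = (-5 + N)/(-2 + N² + 2*N))
(98 - 1*153)*J(-3) = (98 - 1*153)*((-5 - 3)/(-2 + (-3)² + 2*(-3))) = (98 - 153)*(-8/(-2 + 9 - 6)) = -55*(-8)/1 = -55*(-8) = 440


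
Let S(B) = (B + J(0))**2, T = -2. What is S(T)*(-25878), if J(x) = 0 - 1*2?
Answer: -414048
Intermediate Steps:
J(x) = -2 (J(x) = 0 - 2 = -2)
S(B) = (-2 + B)**2 (S(B) = (B - 2)**2 = (-2 + B)**2)
S(T)*(-25878) = (-2 - 2)**2*(-25878) = (-4)**2*(-25878) = 16*(-25878) = -414048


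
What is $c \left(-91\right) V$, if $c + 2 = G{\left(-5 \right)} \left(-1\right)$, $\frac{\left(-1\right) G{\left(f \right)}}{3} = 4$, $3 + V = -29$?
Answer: $29120$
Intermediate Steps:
$V = -32$ ($V = -3 - 29 = -32$)
$G{\left(f \right)} = -12$ ($G{\left(f \right)} = \left(-3\right) 4 = -12$)
$c = 10$ ($c = -2 - -12 = -2 + 12 = 10$)
$c \left(-91\right) V = 10 \left(-91\right) \left(-32\right) = \left(-910\right) \left(-32\right) = 29120$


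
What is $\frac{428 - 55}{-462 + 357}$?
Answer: $- \frac{373}{105} \approx -3.5524$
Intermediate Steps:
$\frac{428 - 55}{-462 + 357} = \frac{373}{-105} = 373 \left(- \frac{1}{105}\right) = - \frac{373}{105}$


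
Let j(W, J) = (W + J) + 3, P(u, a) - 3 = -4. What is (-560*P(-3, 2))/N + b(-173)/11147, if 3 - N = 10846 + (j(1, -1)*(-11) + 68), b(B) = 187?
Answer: -300581/8661219 ≈ -0.034704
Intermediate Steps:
P(u, a) = -1 (P(u, a) = 3 - 4 = -1)
j(W, J) = 3 + J + W (j(W, J) = (J + W) + 3 = 3 + J + W)
N = -10878 (N = 3 - (10846 + ((3 - 1 + 1)*(-11) + 68)) = 3 - (10846 + (3*(-11) + 68)) = 3 - (10846 + (-33 + 68)) = 3 - (10846 + 35) = 3 - 1*10881 = 3 - 10881 = -10878)
(-560*P(-3, 2))/N + b(-173)/11147 = -560*(-1)/(-10878) + 187/11147 = 560*(-1/10878) + 187*(1/11147) = -40/777 + 187/11147 = -300581/8661219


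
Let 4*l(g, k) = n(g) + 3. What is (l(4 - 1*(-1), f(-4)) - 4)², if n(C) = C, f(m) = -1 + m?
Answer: 4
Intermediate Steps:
l(g, k) = ¾ + g/4 (l(g, k) = (g + 3)/4 = (3 + g)/4 = ¾ + g/4)
(l(4 - 1*(-1), f(-4)) - 4)² = ((¾ + (4 - 1*(-1))/4) - 4)² = ((¾ + (4 + 1)/4) - 4)² = ((¾ + (¼)*5) - 4)² = ((¾ + 5/4) - 4)² = (2 - 4)² = (-2)² = 4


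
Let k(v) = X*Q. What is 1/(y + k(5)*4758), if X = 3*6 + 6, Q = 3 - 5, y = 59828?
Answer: -1/168556 ≈ -5.9327e-6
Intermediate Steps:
Q = -2
X = 24 (X = 18 + 6 = 24)
k(v) = -48 (k(v) = 24*(-2) = -48)
1/(y + k(5)*4758) = 1/(59828 - 48*4758) = 1/(59828 - 228384) = 1/(-168556) = -1/168556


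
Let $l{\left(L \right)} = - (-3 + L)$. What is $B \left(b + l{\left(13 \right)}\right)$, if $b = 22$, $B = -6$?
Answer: $-72$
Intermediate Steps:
$l{\left(L \right)} = 3 - L$
$B \left(b + l{\left(13 \right)}\right) = - 6 \left(22 + \left(3 - 13\right)\right) = - 6 \left(22 - 10\right) = \left(-6\right) 12 = -72$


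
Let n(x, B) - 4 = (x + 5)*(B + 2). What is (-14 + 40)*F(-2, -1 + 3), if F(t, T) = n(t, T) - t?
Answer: 468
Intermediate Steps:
n(x, B) = 4 + (2 + B)*(5 + x) (n(x, B) = 4 + (x + 5)*(B + 2) = 4 + (5 + x)*(2 + B) = 4 + (2 + B)*(5 + x))
F(t, T) = 14 + t + 5*T + T*t (F(t, T) = (14 + 2*t + 5*T + T*t) - t = 14 + t + 5*T + T*t)
(-14 + 40)*F(-2, -1 + 3) = (-14 + 40)*(14 - 2 + 5*(-1 + 3) + (-1 + 3)*(-2)) = 26*(14 - 2 + 5*2 + 2*(-2)) = 26*(14 - 2 + 10 - 4) = 26*18 = 468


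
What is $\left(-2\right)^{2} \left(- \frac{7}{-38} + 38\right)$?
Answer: $\frac{2902}{19} \approx 152.74$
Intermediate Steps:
$\left(-2\right)^{2} \left(- \frac{7}{-38} + 38\right) = 4 \left(\left(-7\right) \left(- \frac{1}{38}\right) + 38\right) = 4 \left(\frac{7}{38} + 38\right) = 4 \cdot \frac{1451}{38} = \frac{2902}{19}$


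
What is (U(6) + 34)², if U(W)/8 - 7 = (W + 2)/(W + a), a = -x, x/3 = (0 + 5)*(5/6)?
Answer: 1085764/169 ≈ 6424.6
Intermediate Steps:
x = 25/2 (x = 3*((0 + 5)*(5/6)) = 3*(5*(5*(⅙))) = 3*(5*(⅚)) = 3*(25/6) = 25/2 ≈ 12.500)
a = -25/2 (a = -1*25/2 = -25/2 ≈ -12.500)
U(W) = 56 + 8*(2 + W)/(-25/2 + W) (U(W) = 56 + 8*((W + 2)/(W - 25/2)) = 56 + 8*((2 + W)/(-25/2 + W)) = 56 + 8*(2 + W)/(-25/2 + W))
(U(6) + 34)² = (8*(-171 + 16*6)/(-25 + 2*6) + 34)² = (8*(-171 + 96)/(-25 + 12) + 34)² = (8*(-75)/(-13) + 34)² = (8*(-1/13)*(-75) + 34)² = (600/13 + 34)² = (1042/13)² = 1085764/169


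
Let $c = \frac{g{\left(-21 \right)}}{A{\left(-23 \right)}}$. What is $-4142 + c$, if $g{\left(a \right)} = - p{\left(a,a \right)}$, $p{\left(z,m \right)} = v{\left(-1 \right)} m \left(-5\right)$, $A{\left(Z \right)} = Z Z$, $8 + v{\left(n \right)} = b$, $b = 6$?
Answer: $- \frac{2190908}{529} \approx -4141.6$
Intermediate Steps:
$v{\left(n \right)} = -2$ ($v{\left(n \right)} = -8 + 6 = -2$)
$A{\left(Z \right)} = Z^{2}$
$p{\left(z,m \right)} = 10 m$ ($p{\left(z,m \right)} = - 2 m \left(-5\right) = 10 m$)
$g{\left(a \right)} = - 10 a$
$c = \frac{210}{529}$ ($c = \frac{\left(-10\right) \left(-21\right)}{\left(-23\right)^{2}} = \frac{210}{529} \approx 0.39698$)
$-4142 + c = -4142 + \frac{210}{529} = - \frac{2190908}{529}$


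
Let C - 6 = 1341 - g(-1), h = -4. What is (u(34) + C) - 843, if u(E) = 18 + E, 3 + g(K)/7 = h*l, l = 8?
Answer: 801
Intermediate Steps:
g(K) = -245 (g(K) = -21 + 7*(-4*8) = -21 + 7*(-32) = -21 - 224 = -245)
C = 1592 (C = 6 + (1341 - 1*(-245)) = 6 + (1341 + 245) = 6 + 1586 = 1592)
(u(34) + C) - 843 = ((18 + 34) + 1592) - 843 = (52 + 1592) - 843 = 1644 - 843 = 801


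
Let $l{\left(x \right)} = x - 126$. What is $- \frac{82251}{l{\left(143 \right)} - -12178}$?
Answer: $- \frac{9139}{1355} \approx -6.7447$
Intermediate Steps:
$l{\left(x \right)} = -126 + x$
$- \frac{82251}{l{\left(143 \right)} - -12178} = - \frac{82251}{\left(-126 + 143\right) - -12178} = - \frac{82251}{17 + 12178} = - \frac{82251}{12195} = \left(-82251\right) \frac{1}{12195} = - \frac{9139}{1355}$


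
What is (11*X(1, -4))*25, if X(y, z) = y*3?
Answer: 825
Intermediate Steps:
X(y, z) = 3*y
(11*X(1, -4))*25 = (11*(3*1))*25 = (11*3)*25 = 33*25 = 825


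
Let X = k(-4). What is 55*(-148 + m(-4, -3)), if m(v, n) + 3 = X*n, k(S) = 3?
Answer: -8800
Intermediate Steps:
X = 3
m(v, n) = -3 + 3*n
55*(-148 + m(-4, -3)) = 55*(-148 + (-3 + 3*(-3))) = 55*(-148 + (-3 - 9)) = 55*(-148 - 12) = 55*(-160) = -8800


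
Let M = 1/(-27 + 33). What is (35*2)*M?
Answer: 35/3 ≈ 11.667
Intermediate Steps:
M = ⅙ (M = 1/6 = ⅙ ≈ 0.16667)
(35*2)*M = (35*2)*(⅙) = 70*(⅙) = 35/3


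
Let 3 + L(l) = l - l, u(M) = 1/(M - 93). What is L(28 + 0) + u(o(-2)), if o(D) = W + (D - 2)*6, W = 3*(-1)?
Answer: -361/120 ≈ -3.0083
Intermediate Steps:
W = -3
o(D) = -15 + 6*D (o(D) = -3 + (D - 2)*6 = -3 + (-2 + D)*6 = -3 + (-12 + 6*D) = -15 + 6*D)
u(M) = 1/(-93 + M)
L(l) = -3 (L(l) = -3 + (l - l) = -3 + 0 = -3)
L(28 + 0) + u(o(-2)) = -3 + 1/(-93 + (-15 + 6*(-2))) = -3 + 1/(-93 + (-15 - 12)) = -3 + 1/(-93 - 27) = -3 + 1/(-120) = -3 - 1/120 = -361/120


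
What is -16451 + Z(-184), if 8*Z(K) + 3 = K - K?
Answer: -131611/8 ≈ -16451.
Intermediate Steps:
Z(K) = -3/8 (Z(K) = -3/8 + (K - K)/8 = -3/8 + (⅛)*0 = -3/8 + 0 = -3/8)
-16451 + Z(-184) = -16451 - 3/8 = -131611/8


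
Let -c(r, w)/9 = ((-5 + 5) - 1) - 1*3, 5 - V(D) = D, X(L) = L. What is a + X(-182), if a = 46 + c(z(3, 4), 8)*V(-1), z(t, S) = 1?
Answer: 80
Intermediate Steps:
V(D) = 5 - D
c(r, w) = 36 (c(r, w) = -9*(((-5 + 5) - 1) - 1*3) = -9*((0 - 1) - 3) = -9*(-1 - 3) = -9*(-4) = 36)
a = 262 (a = 46 + 36*(5 - 1*(-1)) = 46 + 36*(5 + 1) = 46 + 36*6 = 46 + 216 = 262)
a + X(-182) = 262 - 182 = 80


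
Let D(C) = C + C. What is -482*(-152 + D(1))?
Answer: 72300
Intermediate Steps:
D(C) = 2*C
-482*(-152 + D(1)) = -482*(-152 + 2*1) = -482*(-152 + 2) = -482*(-150) = 72300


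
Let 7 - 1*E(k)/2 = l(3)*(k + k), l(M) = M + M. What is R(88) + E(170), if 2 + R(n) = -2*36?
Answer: -4140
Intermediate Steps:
l(M) = 2*M
R(n) = -74 (R(n) = -2 - 2*36 = -2 - 72 = -74)
E(k) = 14 - 24*k (E(k) = 14 - 2*2*3*(k + k) = 14 - 12*2*k = 14 - 24*k)
R(88) + E(170) = -74 + (14 - 24*170) = -74 + (14 - 4080) = -74 - 4066 = -4140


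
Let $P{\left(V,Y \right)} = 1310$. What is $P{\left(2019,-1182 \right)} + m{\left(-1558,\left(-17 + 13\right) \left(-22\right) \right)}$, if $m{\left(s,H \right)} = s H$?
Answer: $-135794$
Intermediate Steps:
$m{\left(s,H \right)} = H s$
$P{\left(2019,-1182 \right)} + m{\left(-1558,\left(-17 + 13\right) \left(-22\right) \right)} = 1310 + \left(-17 + 13\right) \left(-22\right) \left(-1558\right) = 1310 + \left(-4\right) \left(-22\right) \left(-1558\right) = 1310 + 88 \left(-1558\right) = 1310 - 137104 = -135794$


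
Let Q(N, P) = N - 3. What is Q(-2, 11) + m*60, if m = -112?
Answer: -6725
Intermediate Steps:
Q(N, P) = -3 + N
Q(-2, 11) + m*60 = (-3 - 2) - 112*60 = -5 - 6720 = -6725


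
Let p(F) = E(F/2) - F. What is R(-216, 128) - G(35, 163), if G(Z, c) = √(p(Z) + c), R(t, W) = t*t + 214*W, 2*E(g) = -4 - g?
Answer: 74048 - √469/2 ≈ 74037.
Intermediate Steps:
E(g) = -2 - g/2 (E(g) = (-4 - g)/2 = -2 - g/2)
R(t, W) = t² + 214*W
p(F) = -2 - 5*F/4 (p(F) = (-2 - F/(2*2)) - F = (-2 - F/4) - F = -2 - 5*F/4)
G(Z, c) = √(-2 + c - 5*Z/4) (G(Z, c) = √((-2 - 5*Z/4) + c) = √(-2 + c - 5*Z/4))
R(-216, 128) - G(35, 163) = ((-216)² + 214*128) - √(-8 - 5*35 + 4*163)/2 = (46656 + 27392) - √(-8 - 175 + 652)/2 = 74048 - √469/2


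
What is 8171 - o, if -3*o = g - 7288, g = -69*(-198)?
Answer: 30887/3 ≈ 10296.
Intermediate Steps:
g = 13662
o = -6374/3 (o = -(13662 - 7288)/3 = -⅓*6374 = -6374/3 ≈ -2124.7)
8171 - o = 8171 - 1*(-6374/3) = 8171 + 6374/3 = 30887/3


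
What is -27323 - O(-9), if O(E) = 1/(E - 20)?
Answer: -792366/29 ≈ -27323.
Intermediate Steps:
O(E) = 1/(-20 + E)
-27323 - O(-9) = -27323 - 1/(-20 - 9) = -27323 - 1/(-29) = -27323 - 1*(-1/29) = -27323 + 1/29 = -792366/29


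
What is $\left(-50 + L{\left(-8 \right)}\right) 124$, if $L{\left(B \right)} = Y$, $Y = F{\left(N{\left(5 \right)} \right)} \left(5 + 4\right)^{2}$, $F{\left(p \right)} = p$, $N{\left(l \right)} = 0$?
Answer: $-6200$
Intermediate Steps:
$Y = 0$ ($Y = 0 \left(5 + 4\right)^{2} = 0 \cdot 9^{2} = 0 \cdot 81 = 0$)
$L{\left(B \right)} = 0$
$\left(-50 + L{\left(-8 \right)}\right) 124 = \left(-50 + 0\right) 124 = \left(-50\right) 124 = -6200$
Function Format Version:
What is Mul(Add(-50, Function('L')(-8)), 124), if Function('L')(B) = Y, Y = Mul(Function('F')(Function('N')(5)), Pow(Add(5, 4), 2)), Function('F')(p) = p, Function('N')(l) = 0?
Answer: -6200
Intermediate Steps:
Y = 0 (Y = Mul(0, Pow(Add(5, 4), 2)) = Mul(0, Pow(9, 2)) = Mul(0, 81) = 0)
Function('L')(B) = 0
Mul(Add(-50, Function('L')(-8)), 124) = Mul(Add(-50, 0), 124) = Mul(-50, 124) = -6200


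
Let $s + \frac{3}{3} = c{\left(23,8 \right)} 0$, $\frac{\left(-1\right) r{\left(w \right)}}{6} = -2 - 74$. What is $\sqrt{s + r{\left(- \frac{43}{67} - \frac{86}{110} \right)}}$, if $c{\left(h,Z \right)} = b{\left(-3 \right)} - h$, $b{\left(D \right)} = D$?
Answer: $\sqrt{455} \approx 21.331$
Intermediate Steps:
$c{\left(h,Z \right)} = -3 - h$
$r{\left(w \right)} = 456$ ($r{\left(w \right)} = - 6 \left(-2 - 74\right) = \left(-6\right) \left(-76\right) = 456$)
$s = -1$ ($s = -1 + \left(-3 - 23\right) 0 = -1 - 0 = -1 + 0 = -1$)
$\sqrt{s + r{\left(- \frac{43}{67} - \frac{86}{110} \right)}} = \sqrt{-1 + 456} = \sqrt{455}$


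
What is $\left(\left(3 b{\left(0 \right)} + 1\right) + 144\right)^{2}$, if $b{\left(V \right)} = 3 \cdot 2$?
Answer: $26569$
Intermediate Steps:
$b{\left(V \right)} = 6$
$\left(\left(3 b{\left(0 \right)} + 1\right) + 144\right)^{2} = \left(\left(3 \cdot 6 + 1\right) + 144\right)^{2} = \left(\left(18 + 1\right) + 144\right)^{2} = \left(19 + 144\right)^{2} = 163^{2} = 26569$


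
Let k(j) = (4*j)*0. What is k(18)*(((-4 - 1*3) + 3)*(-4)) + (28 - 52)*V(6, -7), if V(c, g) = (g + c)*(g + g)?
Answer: -336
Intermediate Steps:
V(c, g) = 2*g*(c + g) (V(c, g) = (c + g)*(2*g) = 2*g*(c + g))
k(j) = 0
k(18)*(((-4 - 1*3) + 3)*(-4)) + (28 - 52)*V(6, -7) = 0*(((-4 - 1*3) + 3)*(-4)) + (28 - 52)*(2*(-7)*(6 - 7)) = 0*(((-4 - 3) + 3)*(-4)) - 48*(-7)*(-1) = 0*((-7 + 3)*(-4)) - 24*14 = 0*(-4*(-4)) - 336 = 0*16 - 336 = 0 - 336 = -336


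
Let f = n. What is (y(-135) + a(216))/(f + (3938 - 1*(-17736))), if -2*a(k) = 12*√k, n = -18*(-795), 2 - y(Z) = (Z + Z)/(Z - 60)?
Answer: 1/58474 - 9*√6/8996 ≈ -0.0024335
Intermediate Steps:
y(Z) = 2 - 2*Z/(-60 + Z) (y(Z) = 2 - (Z + Z)/(Z - 60) = 2 - 2*Z/(-60 + Z))
n = 14310
a(k) = -6*√k
f = 14310
(y(-135) + a(216))/(f + (3938 - 1*(-17736))) = (-120/(-60 - 135) - 36*√6)/(14310 + (3938 - 1*(-17736))) = (-120/(-195) - 36*√6)/(14310 + (3938 + 17736)) = (-120*(-1/195) - 36*√6)/(14310 + 21674) = (8/13 - 36*√6)/35984 = (8/13 - 36*√6)*(1/35984) = 1/58474 - 9*√6/8996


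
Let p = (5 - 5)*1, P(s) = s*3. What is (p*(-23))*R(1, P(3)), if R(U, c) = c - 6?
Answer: 0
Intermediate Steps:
P(s) = 3*s
p = 0 (p = 0*1 = 0)
R(U, c) = -6 + c
(p*(-23))*R(1, P(3)) = (0*(-23))*(-6 + 3*3) = 0*(-6 + 9) = 0*3 = 0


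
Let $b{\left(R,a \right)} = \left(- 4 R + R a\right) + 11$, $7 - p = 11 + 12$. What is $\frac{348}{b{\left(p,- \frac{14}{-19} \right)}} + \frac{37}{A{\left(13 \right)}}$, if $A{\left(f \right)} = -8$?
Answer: $\frac{8459}{9608} \approx 0.88041$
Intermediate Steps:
$p = -16$ ($p = 7 - \left(11 + 12\right) = 7 - 23 = -16$)
$b{\left(R,a \right)} = 11 - 4 R + R a$
$\frac{348}{b{\left(p,- \frac{14}{-19} \right)}} + \frac{37}{A{\left(13 \right)}} = \frac{348}{11 - -64 - 16 \left(- \frac{14}{-19}\right)} + \frac{37}{-8} = \frac{348}{11 + 64 - 16 \left(\left(-14\right) \left(- \frac{1}{19}\right)\right)} + 37 \left(- \frac{1}{8}\right) = \frac{348}{11 + 64 - \frac{224}{19}} - \frac{37}{8} = \frac{348}{\frac{1201}{19}} - \frac{37}{8} = 348 \cdot \frac{19}{1201} - \frac{37}{8} = \frac{6612}{1201} - \frac{37}{8} = \frac{8459}{9608}$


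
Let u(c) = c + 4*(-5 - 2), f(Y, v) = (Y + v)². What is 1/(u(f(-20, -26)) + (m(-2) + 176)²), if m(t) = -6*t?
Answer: 1/37432 ≈ 2.6715e-5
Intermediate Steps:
u(c) = -28 + c (u(c) = c + 4*(-7) = c - 28 = -28 + c)
1/(u(f(-20, -26)) + (m(-2) + 176)²) = 1/((-28 + (-20 - 26)²) + (-6*(-2) + 176)²) = 1/((-28 + (-46)²) + (12 + 176)²) = 1/((-28 + 2116) + 188²) = 1/(2088 + 35344) = 1/37432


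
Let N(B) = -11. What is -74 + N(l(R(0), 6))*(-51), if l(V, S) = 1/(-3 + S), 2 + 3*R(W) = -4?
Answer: 487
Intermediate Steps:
R(W) = -2 (R(W) = -2/3 + (1/3)*(-4) = -2/3 - 4/3 = -2)
-74 + N(l(R(0), 6))*(-51) = -74 - 11*(-51) = -74 + 561 = 487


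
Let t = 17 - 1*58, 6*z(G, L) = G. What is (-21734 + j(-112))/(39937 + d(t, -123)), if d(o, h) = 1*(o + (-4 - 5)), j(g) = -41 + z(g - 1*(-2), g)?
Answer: -65380/119661 ≈ -0.54638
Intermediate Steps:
z(G, L) = G/6
j(g) = -122/3 + g/6 (j(g) = -41 + (g - 1*(-2))/6 = -41 + (g + 2)/6 = -41 + (2 + g)/6 = -41 + (⅓ + g/6) = -122/3 + g/6)
t = -41 (t = 17 - 58 = -41)
d(o, h) = -9 + o (d(o, h) = 1*(o - 9) = 1*(-9 + o) = -9 + o)
(-21734 + j(-112))/(39937 + d(t, -123)) = (-21734 + (-122/3 + (⅙)*(-112)))/(39937 + (-9 - 41)) = (-21734 + (-122/3 - 56/3))/(39937 - 50) = (-21734 - 178/3)/39887 = -65380/3*1/39887 = -65380/119661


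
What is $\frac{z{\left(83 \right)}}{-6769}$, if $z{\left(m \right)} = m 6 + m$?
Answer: $- \frac{83}{967} \approx -0.085832$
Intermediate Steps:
$z{\left(m \right)} = 7 m$ ($z{\left(m \right)} = 6 m + m = 7 m$)
$\frac{z{\left(83 \right)}}{-6769} = \frac{7 \cdot 83}{-6769} = 581 \left(- \frac{1}{6769}\right) = - \frac{83}{967}$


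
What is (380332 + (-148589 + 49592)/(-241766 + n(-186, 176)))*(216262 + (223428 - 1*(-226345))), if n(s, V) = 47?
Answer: 20410325032823225/80573 ≈ 2.5331e+11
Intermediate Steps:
(380332 + (-148589 + 49592)/(-241766 + n(-186, 176)))*(216262 + (223428 - 1*(-226345))) = (380332 + (-148589 + 49592)/(-241766 + 47))*(216262 + (223428 - 1*(-226345))) = (380332 - 98997/(-241719))*(216262 + (223428 + 226345)) = (380332 - 98997*(-1/241719))*(216262 + 449773) = (380332 + 32999/80573)*666035 = (30644523235/80573)*666035 = 20410325032823225/80573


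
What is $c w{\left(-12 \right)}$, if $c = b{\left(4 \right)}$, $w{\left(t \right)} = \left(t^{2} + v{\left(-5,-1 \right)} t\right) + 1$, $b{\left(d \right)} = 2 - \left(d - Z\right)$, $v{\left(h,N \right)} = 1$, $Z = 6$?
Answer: $532$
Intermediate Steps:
$b{\left(d \right)} = 8 - d$ ($b{\left(d \right)} = 2 - \left(d - 6\right) = 2 - \left(-6 + d\right) = 8 - d$)
$w{\left(t \right)} = 1 + t + t^{2}$ ($w{\left(t \right)} = \left(t^{2} + 1 t\right) + 1 = \left(t^{2} + t\right) + 1 = \left(t + t^{2}\right) + 1 = 1 + t + t^{2}$)
$c = 4$ ($c = 8 - 4 = 4$)
$c w{\left(-12 \right)} = 4 \left(1 - 12 + \left(-12\right)^{2}\right) = 4 \left(1 - 12 + 144\right) = 4 \cdot 133 = 532$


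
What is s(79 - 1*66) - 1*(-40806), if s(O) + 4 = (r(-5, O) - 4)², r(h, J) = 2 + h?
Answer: 40851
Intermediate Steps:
s(O) = 45 (s(O) = -4 + ((2 - 5) - 4)² = -4 + (-3 - 4)² = -4 + (-7)² = -4 + 49 = 45)
s(79 - 1*66) - 1*(-40806) = 45 - 1*(-40806) = 45 + 40806 = 40851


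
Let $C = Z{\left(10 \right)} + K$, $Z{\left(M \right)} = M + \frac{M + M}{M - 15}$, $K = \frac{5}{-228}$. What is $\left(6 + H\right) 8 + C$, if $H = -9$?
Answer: $- \frac{4109}{228} \approx -18.022$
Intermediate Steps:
$K = - \frac{5}{228}$ ($K = 5 \left(- \frac{1}{228}\right) = - \frac{5}{228} \approx -0.02193$)
$Z{\left(M \right)} = M + \frac{2 M}{-15 + M}$
$C = \frac{1363}{228}$ ($C = \frac{10 \left(-13 + 10\right)}{-15 + 10} - \frac{5}{228} = 10 \frac{1}{-5} \left(-3\right) - \frac{5}{228} = 10 \left(- \frac{1}{5}\right) \left(-3\right) - \frac{5}{228} = 6 - \frac{5}{228} = \frac{1363}{228} \approx 5.9781$)
$\left(6 + H\right) 8 + C = \left(6 - 9\right) 8 + \frac{1363}{228} = \left(-3\right) 8 + \frac{1363}{228} = -24 + \frac{1363}{228} = - \frac{4109}{228}$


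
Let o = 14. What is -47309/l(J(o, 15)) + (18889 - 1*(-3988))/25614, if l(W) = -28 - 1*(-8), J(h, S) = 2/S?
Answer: 606115133/256140 ≈ 2366.3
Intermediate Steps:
l(W) = -20 (l(W) = -28 + 8 = -20)
-47309/l(J(o, 15)) + (18889 - 1*(-3988))/25614 = -47309/(-20) + (18889 - 1*(-3988))/25614 = -47309*(-1/20) + (18889 + 3988)*(1/25614) = 47309/20 + 22877*(1/25614) = 47309/20 + 22877/25614 = 606115133/256140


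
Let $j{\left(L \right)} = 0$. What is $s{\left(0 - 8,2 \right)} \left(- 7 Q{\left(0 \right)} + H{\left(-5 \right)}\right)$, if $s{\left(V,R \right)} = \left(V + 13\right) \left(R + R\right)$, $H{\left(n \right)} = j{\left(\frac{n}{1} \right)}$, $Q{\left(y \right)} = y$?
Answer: $0$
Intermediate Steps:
$H{\left(n \right)} = 0$
$s{\left(V,R \right)} = 2 R \left(13 + V\right)$ ($s{\left(V,R \right)} = \left(13 + V\right) 2 R = 2 R \left(13 + V\right)$)
$s{\left(0 - 8,2 \right)} \left(- 7 Q{\left(0 \right)} + H{\left(-5 \right)}\right) = 2 \cdot 2 \left(13 + \left(0 - 8\right)\right) \left(\left(-7\right) 0 + 0\right) = 2 \cdot 2 \left(13 + \left(0 - 8\right)\right) \left(0 + 0\right) = 2 \cdot 2 \left(13 - 8\right) 0 = 2 \cdot 2 \cdot 5 \cdot 0 = 20 \cdot 0 = 0$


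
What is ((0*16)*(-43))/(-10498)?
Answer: 0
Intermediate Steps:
((0*16)*(-43))/(-10498) = (0*(-43))*(-1/10498) = 0*(-1/10498) = 0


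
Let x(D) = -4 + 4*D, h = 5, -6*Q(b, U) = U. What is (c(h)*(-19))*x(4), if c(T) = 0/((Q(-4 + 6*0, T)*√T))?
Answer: 0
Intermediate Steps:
Q(b, U) = -U/6
c(T) = 0 (c(T) = 0/(((-T/6)*√T)) = 0/((-T^(3/2)/6)) = 0*(-6/T^(3/2)) = 0)
(c(h)*(-19))*x(4) = (0*(-19))*(-4 + 4*4) = 0*(-4 + 16) = 0*12 = 0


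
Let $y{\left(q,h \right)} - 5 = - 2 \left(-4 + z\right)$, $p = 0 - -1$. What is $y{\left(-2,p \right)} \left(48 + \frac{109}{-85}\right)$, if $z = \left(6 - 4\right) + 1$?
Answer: $\frac{27797}{85} \approx 327.02$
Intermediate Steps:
$p = 1$ ($p = 0 + 1 = 1$)
$z = 3$ ($z = 2 + 1 = 3$)
$y{\left(q,h \right)} = 7$ ($y{\left(q,h \right)} = 5 - 2 \left(-4 + 3\right) = 5 - -2 = 5 + 2 = 7$)
$y{\left(-2,p \right)} \left(48 + \frac{109}{-85}\right) = 7 \left(48 + \frac{109}{-85}\right) = 7 \left(48 + 109 \left(- \frac{1}{85}\right)\right) = 7 \left(48 - \frac{109}{85}\right) = 7 \cdot \frac{3971}{85} = \frac{27797}{85}$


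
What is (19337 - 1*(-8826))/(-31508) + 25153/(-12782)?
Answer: -576250095/201367628 ≈ -2.8617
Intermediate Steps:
(19337 - 1*(-8826))/(-31508) + 25153/(-12782) = (19337 + 8826)*(-1/31508) + 25153*(-1/12782) = 28163*(-1/31508) - 25153/12782 = -28163/31508 - 25153/12782 = -576250095/201367628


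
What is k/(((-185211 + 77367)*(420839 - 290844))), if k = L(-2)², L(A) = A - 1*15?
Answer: -289/14019180780 ≈ -2.0615e-8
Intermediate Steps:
L(A) = -15 + A (L(A) = A - 15 = -15 + A)
k = 289 (k = (-15 - 2)² = (-17)² = 289)
k/(((-185211 + 77367)*(420839 - 290844))) = 289/(((-185211 + 77367)*(420839 - 290844))) = 289/((-107844*129995)) = 289/(-14019180780) = 289*(-1/14019180780) = -289/14019180780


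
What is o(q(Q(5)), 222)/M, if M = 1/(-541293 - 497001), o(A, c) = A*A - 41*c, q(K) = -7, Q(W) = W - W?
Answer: 9399675582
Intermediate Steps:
Q(W) = 0
o(A, c) = A² - 41*c
M = -1/1038294 (M = 1/(-1038294) = -1/1038294 ≈ -9.6312e-7)
o(q(Q(5)), 222)/M = ((-7)² - 41*222)/(-1/1038294) = (49 - 9102)*(-1038294) = -9053*(-1038294) = 9399675582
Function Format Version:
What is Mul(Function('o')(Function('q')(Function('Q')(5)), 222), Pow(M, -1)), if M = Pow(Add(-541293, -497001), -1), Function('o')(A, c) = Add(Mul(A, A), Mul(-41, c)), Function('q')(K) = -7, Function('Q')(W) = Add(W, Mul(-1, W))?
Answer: 9399675582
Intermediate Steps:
Function('Q')(W) = 0
Function('o')(A, c) = Add(Pow(A, 2), Mul(-41, c))
M = Rational(-1, 1038294) (M = Pow(-1038294, -1) = Rational(-1, 1038294) ≈ -9.6312e-7)
Mul(Function('o')(Function('q')(Function('Q')(5)), 222), Pow(M, -1)) = Mul(Add(Pow(-7, 2), Mul(-41, 222)), Pow(Rational(-1, 1038294), -1)) = Mul(Add(49, -9102), -1038294) = Mul(-9053, -1038294) = 9399675582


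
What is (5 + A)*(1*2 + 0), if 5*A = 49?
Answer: 148/5 ≈ 29.600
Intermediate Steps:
A = 49/5 (A = (⅕)*49 = 49/5 ≈ 9.8000)
(5 + A)*(1*2 + 0) = (5 + 49/5)*(1*2 + 0) = 74*(2 + 0)/5 = (74/5)*2 = 148/5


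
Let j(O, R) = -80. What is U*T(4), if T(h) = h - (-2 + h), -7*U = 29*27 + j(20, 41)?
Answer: -1406/7 ≈ -200.86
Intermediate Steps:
U = -703/7 (U = -(29*27 - 80)/7 = -(783 - 80)/7 = -⅐*703 = -703/7 ≈ -100.43)
T(h) = 2 (T(h) = h + (2 - h) = 2)
U*T(4) = -703/7*2 = -1406/7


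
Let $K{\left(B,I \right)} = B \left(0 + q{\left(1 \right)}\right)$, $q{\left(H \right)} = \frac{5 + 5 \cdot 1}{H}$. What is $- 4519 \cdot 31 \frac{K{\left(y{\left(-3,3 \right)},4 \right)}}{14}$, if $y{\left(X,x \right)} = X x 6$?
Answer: $\frac{37824030}{7} \approx 5.4034 \cdot 10^{6}$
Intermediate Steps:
$q{\left(H \right)} = \frac{10}{H}$ ($q{\left(H \right)} = \frac{5 + 5}{H} = \frac{10}{H}$)
$y{\left(X,x \right)} = 6 X x$
$K{\left(B,I \right)} = 10 B$ ($K{\left(B,I \right)} = B \left(0 + \frac{10}{1}\right) = B \left(0 + 10 \cdot 1\right) = B \left(0 + 10\right) = B 10 = 10 B$)
$- 4519 \cdot 31 \frac{K{\left(y{\left(-3,3 \right)},4 \right)}}{14} = - 4519 \cdot 31 \frac{10 \cdot 6 \left(-3\right) 3}{14} = - 4519 \cdot 31 \cdot 10 \left(-54\right) \frac{1}{14} = - 4519 \cdot 31 \left(\left(-540\right) \frac{1}{14}\right) = - 4519 \cdot 31 \left(- \frac{270}{7}\right) = \left(-4519\right) \left(- \frac{8370}{7}\right) = \frac{37824030}{7}$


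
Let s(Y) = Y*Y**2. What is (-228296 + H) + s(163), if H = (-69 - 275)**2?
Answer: 4220787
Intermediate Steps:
s(Y) = Y**3
H = 118336 (H = (-344)**2 = 118336)
(-228296 + H) + s(163) = (-228296 + 118336) + 163**3 = -109960 + 4330747 = 4220787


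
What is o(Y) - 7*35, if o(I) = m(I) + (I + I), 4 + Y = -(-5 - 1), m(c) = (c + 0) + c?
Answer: -237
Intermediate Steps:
m(c) = 2*c (m(c) = c + c = 2*c)
Y = 2 (Y = -4 - (-5 - 1) = -4 - 1*(-6) = -4 + 6 = 2)
o(I) = 4*I (o(I) = 2*I + (I + I) = 2*I + 2*I = 4*I)
o(Y) - 7*35 = 4*2 - 7*35 = 8 - 245 = -237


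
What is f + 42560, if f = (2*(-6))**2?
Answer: 42704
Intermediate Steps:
f = 144 (f = (-12)**2 = 144)
f + 42560 = 144 + 42560 = 42704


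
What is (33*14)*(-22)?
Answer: -10164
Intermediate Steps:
(33*14)*(-22) = 462*(-22) = -10164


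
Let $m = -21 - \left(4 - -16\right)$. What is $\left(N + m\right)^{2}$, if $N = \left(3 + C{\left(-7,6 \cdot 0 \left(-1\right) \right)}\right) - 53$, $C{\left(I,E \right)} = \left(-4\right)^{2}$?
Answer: $5625$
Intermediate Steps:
$C{\left(I,E \right)} = 16$
$N = -34$ ($N = \left(3 + 16\right) - 53 = 19 - 53 = -34$)
$m = -41$ ($m = -21 - \left(4 + 16\right) = -21 - 20 = -41$)
$\left(N + m\right)^{2} = \left(-34 - 41\right)^{2} = \left(-75\right)^{2} = 5625$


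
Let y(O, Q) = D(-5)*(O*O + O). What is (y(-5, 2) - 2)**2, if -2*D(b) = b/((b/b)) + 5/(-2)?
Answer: 5329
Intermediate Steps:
D(b) = 5/4 - b/2 (D(b) = -(b/((b/b)) + 5/(-2))/2 = -(b/1 + 5*(-1/2))/2 = -(b*1 - 5/2)/2 = -(b - 5/2)/2 = -(-5/2 + b)/2 = 5/4 - b/2)
y(O, Q) = 15*O/4 + 15*O**2/4 (y(O, Q) = (5/4 - 1/2*(-5))*(O*O + O) = (5/4 + 5/2)*(O**2 + O) = 15*(O + O**2)/4 = 15*O/4 + 15*O**2/4)
(y(-5, 2) - 2)**2 = ((15/4)*(-5)*(1 - 5) - 2)**2 = ((15/4)*(-5)*(-4) - 2)**2 = (75 - 2)**2 = 73**2 = 5329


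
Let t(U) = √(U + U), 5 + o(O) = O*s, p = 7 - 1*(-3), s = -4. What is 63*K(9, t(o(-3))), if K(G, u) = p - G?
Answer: 63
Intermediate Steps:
p = 10 (p = 7 + 3 = 10)
o(O) = -5 - 4*O (o(O) = -5 + O*(-4) = -5 - 4*O)
t(U) = √2*√U (t(U) = √(2*U) = √2*√U)
K(G, u) = 10 - G
63*K(9, t(o(-3))) = 63*(10 - 1*9) = 63*(10 - 9) = 63*1 = 63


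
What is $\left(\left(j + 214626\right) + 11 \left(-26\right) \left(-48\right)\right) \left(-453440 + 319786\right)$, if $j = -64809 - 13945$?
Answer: $-19994638400$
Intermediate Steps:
$j = -78754$
$\left(\left(j + 214626\right) + 11 \left(-26\right) \left(-48\right)\right) \left(-453440 + 319786\right) = \left(\left(-78754 + 214626\right) + 11 \left(-26\right) \left(-48\right)\right) \left(-453440 + 319786\right) = \left(135872 - -13728\right) \left(-133654\right) = \left(135872 + 13728\right) \left(-133654\right) = 149600 \left(-133654\right) = -19994638400$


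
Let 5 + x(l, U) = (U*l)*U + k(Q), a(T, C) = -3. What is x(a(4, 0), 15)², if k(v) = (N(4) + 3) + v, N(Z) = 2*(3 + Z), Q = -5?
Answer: 446224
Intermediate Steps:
N(Z) = 6 + 2*Z
k(v) = 17 + v (k(v) = ((6 + 2*4) + 3) + v = ((6 + 8) + 3) + v = (14 + 3) + v = 17 + v)
x(l, U) = 7 + l*U² (x(l, U) = -5 + ((U*l)*U + (17 - 5)) = -5 + (l*U² + 12) = -5 + (12 + l*U²) = 7 + l*U²)
x(a(4, 0), 15)² = (7 - 3*15²)² = (7 - 3*225)² = (7 - 675)² = (-668)² = 446224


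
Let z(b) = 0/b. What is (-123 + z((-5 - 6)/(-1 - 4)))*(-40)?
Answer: 4920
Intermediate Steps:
z(b) = 0
(-123 + z((-5 - 6)/(-1 - 4)))*(-40) = (-123 + 0)*(-40) = -123*(-40) = 4920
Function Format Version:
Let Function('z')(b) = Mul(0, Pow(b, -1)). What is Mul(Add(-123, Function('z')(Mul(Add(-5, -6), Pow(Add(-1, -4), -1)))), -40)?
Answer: 4920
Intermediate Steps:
Function('z')(b) = 0
Mul(Add(-123, Function('z')(Mul(Add(-5, -6), Pow(Add(-1, -4), -1)))), -40) = Mul(Add(-123, 0), -40) = Mul(-123, -40) = 4920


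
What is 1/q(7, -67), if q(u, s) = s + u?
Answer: -1/60 ≈ -0.016667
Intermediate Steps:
1/q(7, -67) = 1/(-67 + 7) = 1/(-60) = -1/60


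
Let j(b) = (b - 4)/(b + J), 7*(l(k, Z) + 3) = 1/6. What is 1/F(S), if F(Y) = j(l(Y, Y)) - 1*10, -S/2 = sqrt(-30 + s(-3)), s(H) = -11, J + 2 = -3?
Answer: -335/3057 ≈ -0.10958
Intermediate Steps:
J = -5 (J = -2 - 3 = -5)
l(k, Z) = -125/42 (l(k, Z) = -3 + (1/7)/6 = -3 + (1/7)*(1/6) = -3 + 1/42 = -125/42)
j(b) = (-4 + b)/(-5 + b) (j(b) = (b - 4)/(b - 5) = (-4 + b)/(-5 + b))
S = -2*I*sqrt(41) (S = -2*sqrt(-30 - 11) = -2*I*sqrt(41) ≈ -12.806*I)
F(Y) = -3057/335 (F(Y) = (-4 - 125/42)/(-5 - 125/42) - 1*10 = -293/42/(-335/42) - 10 = -42/335*(-293/42) - 10 = 293/335 - 10 = -3057/335)
1/F(S) = 1/(-3057/335) = -335/3057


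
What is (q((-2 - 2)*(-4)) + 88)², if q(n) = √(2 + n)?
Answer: 7762 + 528*√2 ≈ 8508.7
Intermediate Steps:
(q((-2 - 2)*(-4)) + 88)² = (√(2 + (-2 - 2)*(-4)) + 88)² = (√(2 - 4*(-4)) + 88)² = (√(2 + 16) + 88)² = (√18 + 88)² = (3*√2 + 88)² = (88 + 3*√2)²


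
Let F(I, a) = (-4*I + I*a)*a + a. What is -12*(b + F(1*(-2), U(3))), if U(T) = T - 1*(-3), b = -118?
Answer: 1632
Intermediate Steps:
U(T) = 3 + T (U(T) = T + 3 = 3 + T)
F(I, a) = a + a*(-4*I + I*a) (F(I, a) = a*(-4*I + I*a) + a = a + a*(-4*I + I*a))
-12*(b + F(1*(-2), U(3))) = -12*(-118 + (3 + 3)*(1 - 4*(-2) + (1*(-2))*(3 + 3))) = -12*(-118 + 6*(1 - 4*(-2) - 2*6)) = -12*(-118 + 6*(1 + 8 - 12)) = -12*(-118 + 6*(-3)) = -12*(-118 - 18) = -12*(-136) = 1632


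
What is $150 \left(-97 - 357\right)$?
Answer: $-68100$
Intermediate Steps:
$150 \left(-97 - 357\right) = 150 \left(-454\right) = -68100$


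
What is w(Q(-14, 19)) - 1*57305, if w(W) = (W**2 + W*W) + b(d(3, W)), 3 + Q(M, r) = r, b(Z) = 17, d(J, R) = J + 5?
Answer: -56776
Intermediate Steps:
d(J, R) = 5 + J
Q(M, r) = -3 + r
w(W) = 17 + 2*W**2 (w(W) = (W**2 + W*W) + 17 = (W**2 + W**2) + 17 = 2*W**2 + 17 = 17 + 2*W**2)
w(Q(-14, 19)) - 1*57305 = (17 + 2*(-3 + 19)**2) - 1*57305 = (17 + 2*16**2) - 57305 = (17 + 2*256) - 57305 = (17 + 512) - 57305 = 529 - 57305 = -56776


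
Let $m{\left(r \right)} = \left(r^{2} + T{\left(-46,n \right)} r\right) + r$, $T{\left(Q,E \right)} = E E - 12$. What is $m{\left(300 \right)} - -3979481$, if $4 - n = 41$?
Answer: $4476881$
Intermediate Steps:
$n = -37$ ($n = 4 - 41 = -37$)
$T{\left(Q,E \right)} = -12 + E^{2}$ ($T{\left(Q,E \right)} = E^{2} - 12 = -12 + E^{2}$)
$m{\left(r \right)} = r^{2} + 1358 r$ ($m{\left(r \right)} = \left(r^{2} + \left(-12 + \left(-37\right)^{2}\right) r\right) + r = \left(r^{2} + \left(-12 + 1369\right) r\right) + r = \left(r^{2} + 1357 r\right) + r = r^{2} + 1358 r$)
$m{\left(300 \right)} - -3979481 = 300 \left(1358 + 300\right) - -3979481 = 300 \cdot 1658 + 3979481 = 497400 + 3979481 = 4476881$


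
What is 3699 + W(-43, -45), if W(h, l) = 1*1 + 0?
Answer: 3700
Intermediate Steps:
W(h, l) = 1 (W(h, l) = 1 + 0 = 1)
3699 + W(-43, -45) = 3699 + 1 = 3700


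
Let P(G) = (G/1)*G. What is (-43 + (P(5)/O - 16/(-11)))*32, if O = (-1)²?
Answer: -5824/11 ≈ -529.45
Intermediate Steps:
P(G) = G² (P(G) = (G*1)*G = G*G = G²)
O = 1
(-43 + (P(5)/O - 16/(-11)))*32 = (-43 + (5²/1 - 16/(-11)))*32 = (-43 + (25*1 - 16*(-1/11)))*32 = (-43 + (25 + 16/11))*32 = (-43 + 291/11)*32 = -182/11*32 = -5824/11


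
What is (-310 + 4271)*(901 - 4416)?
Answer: -13922915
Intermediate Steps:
(-310 + 4271)*(901 - 4416) = 3961*(-3515) = -13922915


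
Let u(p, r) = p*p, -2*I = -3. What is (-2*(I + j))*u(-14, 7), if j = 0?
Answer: -588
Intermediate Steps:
I = 3/2 (I = -½*(-3) = 3/2 ≈ 1.5000)
u(p, r) = p²
(-2*(I + j))*u(-14, 7) = -2*(3/2 + 0)*(-14)² = -2*3/2*196 = -3*196 = -588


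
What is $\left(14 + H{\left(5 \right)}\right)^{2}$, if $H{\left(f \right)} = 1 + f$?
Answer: $400$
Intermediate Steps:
$\left(14 + H{\left(5 \right)}\right)^{2} = \left(14 + \left(1 + 5\right)\right)^{2} = \left(14 + 6\right)^{2} = 20^{2} = 400$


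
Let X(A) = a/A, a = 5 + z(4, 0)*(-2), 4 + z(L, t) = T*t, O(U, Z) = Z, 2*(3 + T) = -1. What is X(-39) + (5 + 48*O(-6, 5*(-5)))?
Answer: -3586/3 ≈ -1195.3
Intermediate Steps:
T = -7/2 (T = -3 + (1/2)*(-1) = -3 - 1/2 = -7/2 ≈ -3.5000)
z(L, t) = -4 - 7*t/2
a = 13 (a = 5 + (-4 - 7/2*0)*(-2) = 5 + (-4 + 0)*(-2) = 5 - 4*(-2) = 5 + 8 = 13)
X(A) = 13/A
X(-39) + (5 + 48*O(-6, 5*(-5))) = 13/(-39) + (5 + 48*(5*(-5))) = 13*(-1/39) + (5 + 48*(-25)) = -1/3 + (5 - 1200) = -1/3 - 1195 = -3586/3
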